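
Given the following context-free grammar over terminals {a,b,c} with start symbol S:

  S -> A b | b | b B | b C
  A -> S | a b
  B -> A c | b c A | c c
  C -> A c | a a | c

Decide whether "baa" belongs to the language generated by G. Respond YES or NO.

Convert to CNF:
  S -> A T0 | T0 B | T0 C | b
  A -> A T0 | T0 B | T0 C | T1 T0 | b
  B -> A T2 | T0 X3 | T2 T2
  C -> A T2 | T1 T1 | c
  T0 -> b
  T1 -> a
  T2 -> c
  X3 -> T2 A

CYK fill:
  [0..0]={A,S,T0}  "b"  orig:{A,S}
  [1..1]={T1}  "a"  orig:{}
  [2..2]={T1}  "a"  orig:{}
  [0..1]=∅  "ba"
  [1..2]={C}  "aa"
  [0..2]={A,S}  "baa"

S ∈ T[0,2] ⇒ YES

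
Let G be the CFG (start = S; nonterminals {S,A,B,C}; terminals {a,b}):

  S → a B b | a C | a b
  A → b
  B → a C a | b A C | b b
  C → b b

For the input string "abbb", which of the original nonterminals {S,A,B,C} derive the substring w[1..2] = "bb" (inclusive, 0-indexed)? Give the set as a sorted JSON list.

Convert to CNF:
  S -> T0 C | T0 T1 | T0 X4
  A -> b
  B -> T0 X2 | T1 T1 | T1 X3
  C -> T1 T1
  T0 -> a
  T1 -> b
  X2 -> C T0
  X3 -> A C
  X4 -> B T1

Fill CYK table bottom-up, restricted to cells inside w[1..2]:
  T[1,1] 'b' = {A,T1}  orig:{A}
  T[2,2] 'b' = {A,T1}  orig:{A}
  T[1,2] 'bb' = {B,C}

Original NTs in T[1,2] deriving "bb": ["B", "C"]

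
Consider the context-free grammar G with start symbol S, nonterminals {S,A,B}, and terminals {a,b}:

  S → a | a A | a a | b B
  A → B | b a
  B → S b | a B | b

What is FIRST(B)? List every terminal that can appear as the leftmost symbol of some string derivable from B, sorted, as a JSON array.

Compute FIRST by fixpoint:
pass 1:
  A via A→b a: +{b}
  B via B→a B: +{a}
  B via B→b: +{b}
  S via S→a: +{a}
  S via S→b B: +{b}
  FIRST(S)={a,b}  FIRST(A)={b}  FIRST(B)={a,b}
pass 2:
  A via A→B: +{a}
  FIRST(S)={a,b}  FIRST(A)={a,b}  FIRST(B)={a,b}
pass 3: (stable)
  FIRST(S)={a,b}  FIRST(A)={a,b}  FIRST(B)={a,b}

FIRST(B) = ["a", "b"]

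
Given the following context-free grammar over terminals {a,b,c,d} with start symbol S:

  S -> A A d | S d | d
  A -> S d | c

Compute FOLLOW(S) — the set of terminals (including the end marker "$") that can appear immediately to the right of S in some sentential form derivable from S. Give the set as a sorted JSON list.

Compute FIRST by fixpoint:
pass 1:
  A via A→c: +{c}
  S via S→A A d: +{c}
  S via S→d: +{d}
  FIRST(S)={c,d}  FIRST(A)={c}
pass 2:
  A via A→S d: +{d}
  FIRST(S)={c,d}  FIRST(A)={c,d}
pass 3: (stable)
  FIRST(S)={c,d}  FIRST(A)={c,d}

FOLLOW sets:
initialize: $ ∈ FOLLOW(S)
[1]
  A→S d: FOLLOW(S) ⊇ FIRST(d) = {d}; new: +{d}
  S→A A d: FOLLOW(A) ⊇ FIRST(A) = {c,d}; new: +{c,d}
  FOLLOW(S)={$,d}  FOLLOW(A)={c,d}
[2] (no change)
  FOLLOW(S)={$,d}  FOLLOW(A)={c,d}

FOLLOW(S) = ["$", "d"]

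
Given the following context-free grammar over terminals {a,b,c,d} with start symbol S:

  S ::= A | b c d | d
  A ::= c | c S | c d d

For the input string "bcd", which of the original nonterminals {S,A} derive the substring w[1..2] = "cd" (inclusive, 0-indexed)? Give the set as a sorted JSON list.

CNF form of G:
  S -> T0 S | T0 X5 | T2 X4 | c | d
  A -> T0 S | T0 X3 | c
  T0 -> c
  T1 -> d
  T2 -> b
  X3 -> T1 T1
  X4 -> T0 T1
  X5 -> T1 T1

Fill CYK table bottom-up, restricted to cells inside w[1..2]:
  [1..1]={A,S,T0}  "c"  orig:{A,S}
  [2..2]={S,T1}  "d"  orig:{S}
  [1..2]={A,S,X4}  "cd"  orig:{A,S}

Original NTs in T[1,2] deriving "cd": ["A", "S"]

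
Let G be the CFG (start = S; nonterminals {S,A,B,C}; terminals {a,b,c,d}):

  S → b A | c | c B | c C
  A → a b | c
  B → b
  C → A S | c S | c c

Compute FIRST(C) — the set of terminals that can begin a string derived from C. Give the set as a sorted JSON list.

FIRST iteration:
round 1:
  A via A→a b: +{a}
  A via A→c: +{c}
  B via B→b: +{b}
  C via C→A S: +{a,c}
  S via S→b A: +{b}
  S via S→c: +{c}
  FIRST(S)={b,c}  FIRST(A)={a,c}  FIRST(B)={b}  FIRST(C)={a,c}
round 2: (no change)
  FIRST(S)={b,c}  FIRST(A)={a,c}  FIRST(B)={b}  FIRST(C)={a,c}

FIRST(C) = ["a", "c"]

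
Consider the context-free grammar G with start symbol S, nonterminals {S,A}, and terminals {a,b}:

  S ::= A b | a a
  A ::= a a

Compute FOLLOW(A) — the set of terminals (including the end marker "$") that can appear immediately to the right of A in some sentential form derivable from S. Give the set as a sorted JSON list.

Compute FIRST by fixpoint:
iter 1:
  A via A→a a: +{a}
  S via S→A b: +{a}
  FIRST[S]={a}  FIRST[A]={a}
iter 2: done
  FIRST[S]={a}  FIRST[A]={a}

FOLLOW iteration:
seed FOLLOW(S) with $
[1]
  S→A b: FOLLOW(A) ⊇ FIRST(b) = {b}; new: +{b}
  S: {$}  A: {b}
[2] (stable)
  S: {$}  A: {b}

FOLLOW(A) = ["b"]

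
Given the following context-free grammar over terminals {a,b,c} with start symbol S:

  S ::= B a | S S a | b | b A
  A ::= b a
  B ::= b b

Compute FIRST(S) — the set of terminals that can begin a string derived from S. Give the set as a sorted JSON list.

FIRST iteration:
round 1:
  A via A→b a: +{b}
  B via B→b b: +{b}
  S via S→B a: +{b}
  S: {b}  A: {b}  B: {b}
round 2: — fixpoint
  S: {b}  A: {b}  B: {b}

FIRST(S) = ["b"]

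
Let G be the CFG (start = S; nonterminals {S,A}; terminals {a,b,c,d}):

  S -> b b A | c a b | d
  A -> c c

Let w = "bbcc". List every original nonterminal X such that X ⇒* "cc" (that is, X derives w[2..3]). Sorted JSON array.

Convert to CNF:
  S -> T0 X4 | T1 X3 | d
  A -> T0 T0
  T0 -> c
  T1 -> b
  T2 -> a
  X3 -> T1 A
  X4 -> T2 T1

CYK table (by increasing span) — only the sub-triangle for w[2..3]:
  T[2,2] 'c' = {T0}  orig:{}
  T[3,3] 'c' = {T0}  orig:{}
  T[2,3] 'cc' = {A}

Original NTs in T[2,3] deriving "cc": ["A"]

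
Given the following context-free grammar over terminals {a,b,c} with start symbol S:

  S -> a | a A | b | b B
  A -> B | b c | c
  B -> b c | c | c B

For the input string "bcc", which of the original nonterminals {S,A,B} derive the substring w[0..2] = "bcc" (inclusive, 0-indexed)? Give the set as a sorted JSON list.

CNF form of G:
  S -> T0 B | T2 A | a | b
  A -> T0 T1 | T1 B | c
  B -> T0 T1 | T1 B | c
  T0 -> b
  T1 -> c
  T2 -> a

CYK fill — only the sub-triangle for w[0..2]:
  [0..0]={S,T0}  "b"  orig:{S}
  [1..1]={A,B,T1}  "c"  orig:{A,B}
  [2..2]={A,B,T1}  "c"  orig:{A,B}
  [0..1]={A,B,S}  "bc"
  [1..2]={A,B}  "cc"
  [0..2]={S}  "bcc"

Original NTs in T[0,2] deriving "bcc": ["S"]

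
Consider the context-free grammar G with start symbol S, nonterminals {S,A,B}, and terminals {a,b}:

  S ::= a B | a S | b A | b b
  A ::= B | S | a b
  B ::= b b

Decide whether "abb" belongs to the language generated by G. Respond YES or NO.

Convert to CNF:
  S -> T0 B | T0 S | T1 A | T1 T1
  A -> T0 B | T0 S | T0 T1 | T1 A | T1 T1
  B -> T1 T1
  T0 -> a
  T1 -> b

CYK table (by increasing span):
  T[0,0] 'a' = {T0}  orig:{}
  T[1,1] 'b' = {T1}  orig:{}
  T[2,2] 'b' = {T1}  orig:{}
  T[0,1] 'ab' = {A}
  T[1,2] 'bb' = {A,B,S}
  T[0,2] 'abb' = {A,S}

S ∈ T[0,2] ⇒ YES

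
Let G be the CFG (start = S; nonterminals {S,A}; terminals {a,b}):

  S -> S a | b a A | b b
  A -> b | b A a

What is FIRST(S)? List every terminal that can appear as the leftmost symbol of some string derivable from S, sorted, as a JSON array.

Compute FIRST by fixpoint:
iter 1:
  A via A→b: +{b}
  S via S→b a A: +{b}
  FIRST(S)={b}  FIRST(A)={b}
iter 2: (no change)
  FIRST(S)={b}  FIRST(A)={b}

FIRST(S) = ["b"]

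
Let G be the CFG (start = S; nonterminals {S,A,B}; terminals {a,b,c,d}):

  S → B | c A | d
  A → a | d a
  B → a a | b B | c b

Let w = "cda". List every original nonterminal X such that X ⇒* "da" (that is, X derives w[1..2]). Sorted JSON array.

Convert to CNF:
  S -> T1 T1 | T2 B | T3 A | T3 T2 | d
  A -> T0 T1 | a
  B -> T1 T1 | T2 B | T3 T2
  T0 -> d
  T1 -> a
  T2 -> b
  T3 -> c

Fill CYK table bottom-up (cells [i..j] with 1 ≤ i ≤ j ≤ 2 only):
  cell(1,1) d: {S,T0}  orig:{S}
  cell(2,2) a: {A,T1}  orig:{A}
  cell(1,2) da: {A}

Original NTs in T[1,2] deriving "da": ["A"]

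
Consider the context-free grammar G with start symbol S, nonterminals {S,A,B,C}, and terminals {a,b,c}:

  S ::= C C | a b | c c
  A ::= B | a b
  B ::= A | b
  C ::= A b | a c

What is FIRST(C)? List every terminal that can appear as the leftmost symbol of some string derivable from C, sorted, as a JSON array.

FIRST sets, iterate to fixpoint:
pass 1:
  A via A→a b: +{a}
  B via B→A: +{a}
  B via B→b: +{b}
  C via C→A b: +{a}
  S via S→C C: +{a}
  S via S→c c: +{c}
  FIRST[S]={a,c}  FIRST[A]={a}  FIRST[B]={a,b}  FIRST[C]={a}
pass 2:
  A via A→B: +{b}
  C via C→A b: +{b}
  S via S→C C: +{b}
  FIRST[S]={a,b,c}  FIRST[A]={a,b}  FIRST[B]={a,b}  FIRST[C]={a,b}
pass 3: — fixpoint
  FIRST[S]={a,b,c}  FIRST[A]={a,b}  FIRST[B]={a,b}  FIRST[C]={a,b}

FIRST(C) = ["a", "b"]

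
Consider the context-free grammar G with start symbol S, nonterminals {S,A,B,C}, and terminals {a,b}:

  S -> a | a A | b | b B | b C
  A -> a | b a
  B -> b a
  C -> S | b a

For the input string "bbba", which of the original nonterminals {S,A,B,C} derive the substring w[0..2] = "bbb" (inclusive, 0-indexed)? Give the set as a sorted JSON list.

CNF form of G:
  S -> T0 B | T0 C | T1 A | a | b
  A -> T0 T1 | a
  B -> T0 T1
  C -> T0 B | T0 C | T0 T1 | T1 A | a | b
  T0 -> b
  T1 -> a

CYK fill — only the sub-triangle for w[0..2]:
  T[0,0] 'b' = {C,S,T0}  orig:{C,S}
  T[1,1] 'b' = {C,S,T0}  orig:{C,S}
  T[2,2] 'b' = {C,S,T0}  orig:{C,S}
  T[0,1] 'bb' = {C,S}
  T[1,2] 'bb' = {C,S}
  T[0,2] 'bbb' = {C,S}

Original NTs in T[0,2] deriving "bbb": ["C", "S"]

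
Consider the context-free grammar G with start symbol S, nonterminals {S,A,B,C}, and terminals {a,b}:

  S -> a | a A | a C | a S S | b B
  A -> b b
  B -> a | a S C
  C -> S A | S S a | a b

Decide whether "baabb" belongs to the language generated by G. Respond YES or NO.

CNF form of G:
  S -> T0 B | T1 A | T1 C | T1 X4 | a
  A -> T0 T0
  B -> T1 X2 | a
  C -> S A | S X3 | T1 T0
  T0 -> b
  T1 -> a
  X2 -> S C
  X3 -> S T1
  X4 -> S S

CYK table (by increasing span):
  T[0,0] 'b' = {T0}  orig:{}
  T[1,1] 'a' = {B,S,T1}  orig:{B,S}
  T[2,2] 'a' = {B,S,T1}  orig:{B,S}
  T[3,3] 'b' = {T0}  orig:{}
  T[4,4] 'b' = {T0}  orig:{}
  T[0,1] 'ba' = {S}
  T[1,2] 'aa' = {X3,X4}  orig:{}
  T[2,3] 'ab' = {C}
  T[3,4] 'bb' = {A}
  T[0,2] 'baa' = {X3,X4}  orig:{}
  T[1,3] 'aab' = {S,X2}  orig:{S}
  T[2,4] 'abb' = {C,S}
  T[0,3] 'baab' = {X2}  orig:{}
  T[1,4] 'aabb' = {S,X2,X4}  orig:{S}
  T[0,4] 'baabb' = {X2,X4}  orig:{}

S ∉ T[0,4] ⇒ NO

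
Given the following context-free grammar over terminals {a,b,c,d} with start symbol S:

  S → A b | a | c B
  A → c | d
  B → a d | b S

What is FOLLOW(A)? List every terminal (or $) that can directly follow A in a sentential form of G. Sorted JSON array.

FIRST sets, iterate to fixpoint:
pass 1:
  A via A→c: +{c}
  A via A→d: +{d}
  B via B→a d: +{a}
  B via B→b S: +{b}
  S via S→A b: +{c,d}
  S via S→a: +{a}
  FIRST(S)={a,c,d}  FIRST(A)={c,d}  FIRST(B)={a,b}
pass 2: — fixpoint
  FIRST(S)={a,c,d}  FIRST(A)={c,d}  FIRST(B)={a,b}

Compute FOLLOW by fixpoint:
initialize: $ ∈ FOLLOW(S)
pass 1:
  S→A b: FOLLOW(A) ⊇ FIRST(b) = {b}; new: +{b}
  S→c B: FOLLOW(B) ⊇ FOLLOW(S) ⊇ {$}; new: +{$}
  FOLLOW[S]={$}  FOLLOW[A]={b}  FOLLOW[B]={$}
pass 2: (stable)
  FOLLOW[S]={$}  FOLLOW[A]={b}  FOLLOW[B]={$}

FOLLOW(A) = ["b"]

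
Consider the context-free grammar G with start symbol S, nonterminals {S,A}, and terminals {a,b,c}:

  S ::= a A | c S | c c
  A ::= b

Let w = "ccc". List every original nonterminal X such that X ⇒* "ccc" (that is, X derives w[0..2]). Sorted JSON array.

CNF form of G:
  S -> T0 A | T1 S | T1 T1
  A -> b
  T0 -> a
  T1 -> c

Fill CYK table bottom-up — only the sub-triangle for w[0..2]:
  [0..0]={T1}  "c"  orig:{}
  [1..1]={T1}  "c"  orig:{}
  [2..2]={T1}  "c"  orig:{}
  [0..1]={S}  "cc"
  [1..2]={S}  "cc"
  [0..2]={S}  "ccc"

Original NTs in T[0,2] deriving "ccc": ["S"]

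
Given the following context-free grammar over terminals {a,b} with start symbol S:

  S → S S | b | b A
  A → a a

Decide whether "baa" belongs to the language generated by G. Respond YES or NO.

CNF form of G:
  S -> S S | T1 A | b
  A -> T0 T0
  T0 -> a
  T1 -> b

CYK fill:
  T[0,0] 'b' = {S,T1}  orig:{S}
  T[1,1] 'a' = {T0}  orig:{}
  T[2,2] 'a' = {T0}  orig:{}
  T[0,1] 'ba' = ∅
  T[1,2] 'aa' = {A}
  T[0,2] 'baa' = {S}

S ∈ T[0,2] ⇒ YES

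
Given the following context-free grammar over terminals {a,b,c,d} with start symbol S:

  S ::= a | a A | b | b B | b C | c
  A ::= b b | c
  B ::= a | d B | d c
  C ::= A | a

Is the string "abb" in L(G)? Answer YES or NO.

CNF form of G:
  S -> T0 B | T0 C | T3 A | a | b | c
  A -> T0 T0 | c
  B -> T1 B | T1 T2 | a
  C -> T0 T0 | a | c
  T0 -> b
  T1 -> d
  T2 -> c
  T3 -> a

CYK fill:
  [0..0]={B,C,S,T3}  "a"  orig:{B,C,S}
  [1..1]={S,T0}  "b"  orig:{S}
  [2..2]={S,T0}  "b"  orig:{S}
  [0..1]=∅  "ab"
  [1..2]={A,C}  "bb"
  [0..2]={S}  "abb"

S ∈ T[0,2] ⇒ YES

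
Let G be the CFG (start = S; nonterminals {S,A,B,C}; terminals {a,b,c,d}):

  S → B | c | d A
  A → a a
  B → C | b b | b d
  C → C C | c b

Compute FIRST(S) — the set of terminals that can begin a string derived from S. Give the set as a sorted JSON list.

Compute FIRST by fixpoint:
iter 1:
  A via A→a a: +{a}
  B via B→b b: +{b}
  C via C→c b: +{c}
  S via S→B: +{b}
  S via S→c: +{c}
  S via S→d A: +{d}
  S: {b,c,d}  A: {a}  B: {b}  C: {c}
iter 2:
  B via B→C: +{c}
  S: {b,c,d}  A: {a}  B: {b,c}  C: {c}
iter 3: — fixpoint
  S: {b,c,d}  A: {a}  B: {b,c}  C: {c}

FIRST(S) = ["b", "c", "d"]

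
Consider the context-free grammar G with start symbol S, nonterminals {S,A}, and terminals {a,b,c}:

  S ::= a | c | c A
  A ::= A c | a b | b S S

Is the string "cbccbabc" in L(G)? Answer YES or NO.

CNF form of G:
  S -> T0 A | a | c
  A -> A T0 | T1 T2 | T2 X3
  T0 -> c
  T1 -> a
  T2 -> b
  X3 -> S S

CYK table (by increasing span):
  cell(0,0) c: {S,T0}  orig:{S}
  cell(1,1) b: {T2}  orig:{}
  cell(2,2) c: {S,T0}  orig:{S}
  cell(3,3) c: {S,T0}  orig:{S}
  cell(4,4) b: {T2}  orig:{}
  cell(5,5) a: {S,T1}  orig:{S}
  cell(6,6) b: {T2}  orig:{}
  cell(7,7) c: {S,T0}  orig:{S}
  cell(0,1) cb: ∅
  cell(1,2) bc: ∅
  cell(2,3) cc: {X3}  orig:{}
  cell(3,4) cb: ∅
  cell(4,5) ba: ∅
  cell(5,6) ab: {A}
  cell(6,7) bc: ∅
  cell(0,2) cbc: ∅
  cell(1,3) bcc: {A}
  cell(2,4) ccb: ∅
  cell(3,5) cba: ∅
  cell(4,6) bab: ∅
  cell(5,7) abc: {A}
  cell(0,3) cbcc: {S}
  cell(1,4) bccb: ∅
  cell(2,5) ccba: ∅
  cell(3,6) cbab: ∅
  cell(4,7) babc: ∅
  cell(0,4) cbccb: ∅
  cell(1,5) bccba: ∅
  cell(2,6) ccbab: ∅
  cell(3,7) cbabc: ∅
  cell(0,5) cbccba: ∅
  cell(1,6) bccbab: ∅
  cell(2,7) ccbabc: ∅
  cell(0,6) cbccbab: ∅
  cell(1,7) bccbabc: ∅
  cell(0,7) cbccbabc: ∅

S ∉ T[0,7] ⇒ NO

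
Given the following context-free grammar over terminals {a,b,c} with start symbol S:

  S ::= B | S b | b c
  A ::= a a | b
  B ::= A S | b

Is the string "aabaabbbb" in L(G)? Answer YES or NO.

Convert to CNF:
  S -> A S | S T1 | T1 T2 | b
  A -> T0 T0 | b
  B -> A S | b
  T0 -> a
  T1 -> b
  T2 -> c

Fill CYK table bottom-up:
  [0..0]={T0}  "a"  orig:{}
  [1..1]={T0}  "a"  orig:{}
  [2..2]={A,B,S,T1}  "b"  orig:{A,B,S}
  [3..3]={T0}  "a"  orig:{}
  [4..4]={T0}  "a"  orig:{}
  [5..5]={A,B,S,T1}  "b"  orig:{A,B,S}
  [6..6]={A,B,S,T1}  "b"  orig:{A,B,S}
  [7..7]={A,B,S,T1}  "b"  orig:{A,B,S}
  [8..8]={A,B,S,T1}  "b"  orig:{A,B,S}
  [0..1]={A}  "aa"
  [1..2]=∅  "ab"
  [2..3]=∅  "ba"
  [3..4]={A}  "aa"
  [4..5]=∅  "ab"
  [5..6]={B,S}  "bb"
  [6..7]={B,S}  "bb"
  [7..8]={B,S}  "bb"
  [0..2]={B,S}  "aab"
  [1..3]=∅  "aba"
  [2..4]=∅  "baa"
  [3..5]={B,S}  "aab"
  [4..6]=∅  "abb"
  [5..7]={B,S}  "bbb"
  [6..8]={B,S}  "bbb"
  [0..3]=∅  "aaba"
  [1..4]=∅  "abaa"
  [2..5]={B,S}  "baab"
  [3..6]={B,S}  "aabb"
  [4..7]=∅  "abbb"
  [5..8]={B,S}  "bbbb"
  [0..4]=∅  "aabaa"
  [1..5]=∅  "abaab"
  [2..6]={B,S}  "baabb"
  [3..7]={B,S}  "aabbb"
  [4..8]=∅  "abbbb"
  [0..5]={B,S}  "aabaab"
  [1..6]=∅  "abaabb"
  [2..7]={B,S}  "baabbb"
  [3..8]={B,S}  "aabbbb"
  [0..6]={B,S}  "aabaabb"
  [1..7]=∅  "abaabbb"
  [2..8]={B,S}  "baabbbb"
  [0..7]={B,S}  "aabaabbb"
  [1..8]=∅  "abaabbbb"
  [0..8]={B,S}  "aabaabbbb"

S ∈ T[0,8] ⇒ YES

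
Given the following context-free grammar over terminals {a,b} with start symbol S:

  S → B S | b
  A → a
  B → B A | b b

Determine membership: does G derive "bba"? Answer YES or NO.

CNF form of G:
  S -> B S | b
  A -> a
  B -> B A | T0 T0
  T0 -> b

CYK fill:
  [0..0]={S,T0}  "b"  orig:{S}
  [1..1]={S,T0}  "b"  orig:{S}
  [2..2]={A}  "a"
  [0..1]={B}  "bb"
  [1..2]=∅  "ba"
  [0..2]={B}  "bba"

S ∉ T[0,2] ⇒ NO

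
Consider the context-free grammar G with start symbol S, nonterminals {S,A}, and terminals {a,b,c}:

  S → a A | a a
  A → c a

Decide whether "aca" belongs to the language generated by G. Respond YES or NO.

Convert to CNF:
  S -> T1 A | T1 T1
  A -> T0 T1
  T0 -> c
  T1 -> a

Fill CYK table bottom-up:
  [0..0]={T1}  "a"  orig:{}
  [1..1]={T0}  "c"  orig:{}
  [2..2]={T1}  "a"  orig:{}
  [0..1]=∅  "ac"
  [1..2]={A}  "ca"
  [0..2]={S}  "aca"

S ∈ T[0,2] ⇒ YES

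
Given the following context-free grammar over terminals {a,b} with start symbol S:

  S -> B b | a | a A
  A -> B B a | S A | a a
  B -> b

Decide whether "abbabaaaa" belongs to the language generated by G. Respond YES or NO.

CNF form of G:
  S -> B T1 | T0 A | a
  A -> B X2 | S A | T0 T0
  B -> b
  T0 -> a
  T1 -> b
  X2 -> B T0

CYK table (by increasing span):
  [0..0]={S,T0}  "a"  orig:{S}
  [1..1]={B,T1}  "b"  orig:{B}
  [2..2]={B,T1}  "b"  orig:{B}
  [3..3]={S,T0}  "a"  orig:{S}
  [4..4]={B,T1}  "b"  orig:{B}
  [5..5]={S,T0}  "a"  orig:{S}
  [6..6]={S,T0}  "a"  orig:{S}
  [7..7]={S,T0}  "a"  orig:{S}
  [8..8]={S,T0}  "a"  orig:{S}
  [0..1]=∅  "ab"
  [1..2]={S}  "bb"
  [2..3]={X2}  "ba"  orig:{}
  [3..4]=∅  "ab"
  [4..5]={X2}  "ba"  orig:{}
  [5..6]={A}  "aa"
  [6..7]={A}  "aa"
  [7..8]={A}  "aa"
  [0..2]=∅  "abb"
  [1..3]={A}  "bba"
  [2..4]=∅  "bab"
  [3..5]=∅  "aba"
  [4..6]=∅  "baa"
  [5..7]={A,S}  "aaa"
  [6..8]={A,S}  "aaa"
  [0..3]={A,S}  "abba"
  [1..4]=∅  "bbab"
  [2..5]=∅  "baba"
  [3..6]=∅  "abaa"
  [4..7]=∅  "baaa"
  [5..8]={A,S}  "aaaa"
  [0..4]=∅  "abbab"
  [1..5]=∅  "bbaba"
  [2..6]=∅  "babaa"
  [3..7]=∅  "abaaa"
  [4..8]=∅  "baaaa"
  [0..5]=∅  "abbaba"
  [1..6]=∅  "bbabaa"
  [2..7]=∅  "babaaa"
  [3..8]=∅  "abaaaa"
  [0..6]=∅  "abbabaa"
  [1..7]=∅  "bbabaaa"
  [2..8]=∅  "babaaaa"
  [0..7]=∅  "abbabaaa"
  [1..8]=∅  "bbabaaaa"
  [0..8]=∅  "abbabaaaa"

S ∉ T[0,8] ⇒ NO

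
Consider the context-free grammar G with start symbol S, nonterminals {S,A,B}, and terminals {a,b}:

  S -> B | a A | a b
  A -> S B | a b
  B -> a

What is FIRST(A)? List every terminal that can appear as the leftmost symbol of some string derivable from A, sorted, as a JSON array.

Compute FIRST by fixpoint:
[1]
  A via A→a b: +{a}
  B via B→a: +{a}
  S via S→B: +{a}
  FIRST[S]={a}  FIRST[A]={a}  FIRST[B]={a}
[2] — fixpoint
  FIRST[S]={a}  FIRST[A]={a}  FIRST[B]={a}

FIRST(A) = ["a"]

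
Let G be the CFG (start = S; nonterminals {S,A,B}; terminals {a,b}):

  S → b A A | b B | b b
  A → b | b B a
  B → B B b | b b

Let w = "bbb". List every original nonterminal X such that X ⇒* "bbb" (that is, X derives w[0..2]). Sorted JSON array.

Convert to CNF:
  S -> T0 B | T0 T0 | T0 X4
  A -> T0 X2 | b
  B -> B X3 | T0 T0
  T0 -> b
  T1 -> a
  X2 -> B T1
  X3 -> B T0
  X4 -> A A

CYK fill (cells [i..j] with 0 ≤ i ≤ j ≤ 2 only):
  [0..0]={A,T0}  "b"  orig:{A}
  [1..1]={A,T0}  "b"  orig:{A}
  [2..2]={A,T0}  "b"  orig:{A}
  [0..1]={B,S,X4}  "bb"  orig:{B,S}
  [1..2]={B,S,X4}  "bb"  orig:{B,S}
  [0..2]={S,X3}  "bbb"  orig:{S}

Original NTs in T[0,2] deriving "bbb": ["S"]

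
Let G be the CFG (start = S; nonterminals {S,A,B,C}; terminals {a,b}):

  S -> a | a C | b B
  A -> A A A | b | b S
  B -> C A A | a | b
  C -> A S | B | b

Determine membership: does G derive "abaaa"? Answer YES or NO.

Convert to CNF:
  S -> T0 B | T1 C | a
  A -> A X2 | T0 S | b
  B -> C X3 | a | b
  C -> A S | C X4 | a | b
  T0 -> b
  T1 -> a
  X2 -> A A
  X3 -> A A
  X4 -> A A

Fill CYK table bottom-up:
  [0..0]={B,C,S,T1}  "a"  orig:{B,C,S}
  [1..1]={A,B,C,T0}  "b"  orig:{A,B,C}
  [2..2]={B,C,S,T1}  "a"  orig:{B,C,S}
  [3..3]={B,C,S,T1}  "a"  orig:{B,C,S}
  [4..4]={B,C,S,T1}  "a"  orig:{B,C,S}
  [0..1]={S}  "ab"
  [1..2]={A,C,S}  "ba"
  [2..3]={S}  "aa"
  [3..4]={S}  "aa"
  [0..2]={S}  "aba"
  [1..3]={A,C}  "baa"
  [2..4]=∅  "aaa"
  [0..3]={S}  "abaa"
  [1..4]={C}  "baaa"
  [0..4]={S}  "abaaa"

S ∈ T[0,4] ⇒ YES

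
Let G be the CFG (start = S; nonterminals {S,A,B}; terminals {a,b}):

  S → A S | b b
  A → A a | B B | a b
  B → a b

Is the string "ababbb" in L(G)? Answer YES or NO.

CNF form of G:
  S -> A S | T1 T1
  A -> A T0 | B B | T0 T1
  B -> T0 T1
  T0 -> a
  T1 -> b

Fill CYK table bottom-up:
  [0..0]={T0}  "a"  orig:{}
  [1..1]={T1}  "b"  orig:{}
  [2..2]={T0}  "a"  orig:{}
  [3..3]={T1}  "b"  orig:{}
  [4..4]={T1}  "b"  orig:{}
  [5..5]={T1}  "b"  orig:{}
  [0..1]={A,B}  "ab"
  [1..2]=∅  "ba"
  [2..3]={A,B}  "ab"
  [3..4]={S}  "bb"
  [4..5]={S}  "bb"
  [0..2]={A}  "aba"
  [1..3]=∅  "bab"
  [2..4]=∅  "abb"
  [3..5]=∅  "bbb"
  [0..3]={A}  "abab"
  [1..4]=∅  "babb"
  [2..5]={S}  "abbb"
  [0..4]={S}  "ababb"
  [1..5]=∅  "babbb"
  [0..5]={S}  "ababbb"

S ∈ T[0,5] ⇒ YES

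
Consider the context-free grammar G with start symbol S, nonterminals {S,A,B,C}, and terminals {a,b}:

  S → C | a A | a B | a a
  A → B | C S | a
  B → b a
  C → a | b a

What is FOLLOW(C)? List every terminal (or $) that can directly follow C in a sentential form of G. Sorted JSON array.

FIRST iteration:
round 1:
  A via A→a: +{a}
  B via B→b a: +{b}
  C via C→a: +{a}
  C via C→b a: +{b}
  S via S→C: +{a,b}
  FIRST(S)={a,b}  FIRST(A)={a}  FIRST(B)={b}  FIRST(C)={a,b}
round 2:
  A via A→B: +{b}
  FIRST(S)={a,b}  FIRST(A)={a,b}  FIRST(B)={b}  FIRST(C)={a,b}
round 3: done
  FIRST(S)={a,b}  FIRST(A)={a,b}  FIRST(B)={b}  FIRST(C)={a,b}

FOLLOW iteration:
FOLLOW(S) := {$}
iter 1:
  A→C S: FOLLOW(C) ⊇ FIRST(S) = {a,b}; new: +{a,b}
  S→C: FOLLOW(C) ⊇ FOLLOW(S) ⊇ {$}; new: +{$}
  S→a A: FOLLOW(A) ⊇ FOLLOW(S) ⊇ {$}; new: +{$}
  S→a B: FOLLOW(B) ⊇ FOLLOW(S) ⊇ {$}; new: +{$}
  FOLLOW(S)={$}  FOLLOW(A)={$}  FOLLOW(B)={$}  FOLLOW(C)={$,a,b}
iter 2: done
  FOLLOW(S)={$}  FOLLOW(A)={$}  FOLLOW(B)={$}  FOLLOW(C)={$,a,b}

FOLLOW(C) = ["$", "a", "b"]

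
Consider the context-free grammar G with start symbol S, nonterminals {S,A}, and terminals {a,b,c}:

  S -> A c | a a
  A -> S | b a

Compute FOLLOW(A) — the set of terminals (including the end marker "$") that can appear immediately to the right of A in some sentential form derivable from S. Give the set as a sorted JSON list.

Compute FIRST by fixpoint:
[1]
  A via A→b a: +{b}
  S via S→A c: +{b}
  S via S→a a: +{a}
  S: {a,b}  A: {b}
[2]
  A via A→S: +{a}
  S: {a,b}  A: {a,b}
[3] (stable)
  S: {a,b}  A: {a,b}

FOLLOW sets:
seed FOLLOW(S) with $
iter 1:
  S→A c: FOLLOW(A) ⊇ FIRST(c) = {c}; new: +{c}
  S: {$}  A: {c}
iter 2:
  A→S: FOLLOW(S) ⊇ FOLLOW(A) ⊇ {c}; new: +{c}
  S: {$,c}  A: {c}
iter 3: — fixpoint
  S: {$,c}  A: {c}

FOLLOW(A) = ["c"]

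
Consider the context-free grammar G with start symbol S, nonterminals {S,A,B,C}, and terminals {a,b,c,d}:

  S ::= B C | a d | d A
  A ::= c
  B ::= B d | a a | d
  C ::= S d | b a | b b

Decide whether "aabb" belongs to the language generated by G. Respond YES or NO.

Convert to CNF:
  S -> B C | T0 A | T1 T0
  A -> c
  B -> B T0 | T1 T1 | d
  C -> S T0 | T2 T1 | T2 T2
  T0 -> d
  T1 -> a
  T2 -> b

Fill CYK table bottom-up:
  T[0,0] 'a' = {T1}  orig:{}
  T[1,1] 'a' = {T1}  orig:{}
  T[2,2] 'b' = {T2}  orig:{}
  T[3,3] 'b' = {T2}  orig:{}
  T[0,1] 'aa' = {B}
  T[1,2] 'ab' = ∅
  T[2,3] 'bb' = {C}
  T[0,2] 'aab' = ∅
  T[1,3] 'abb' = ∅
  T[0,3] 'aabb' = {S}

S ∈ T[0,3] ⇒ YES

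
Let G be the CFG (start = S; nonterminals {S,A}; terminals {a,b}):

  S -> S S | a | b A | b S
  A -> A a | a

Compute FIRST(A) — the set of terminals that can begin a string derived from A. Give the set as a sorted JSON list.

FIRST sets, iterate to fixpoint:
pass 1:
  A via A→a: +{a}
  S via S→a: +{a}
  S via S→b A: +{b}
  FIRST[S]={a,b}  FIRST[A]={a}
pass 2: (no change)
  FIRST[S]={a,b}  FIRST[A]={a}

FIRST(A) = ["a"]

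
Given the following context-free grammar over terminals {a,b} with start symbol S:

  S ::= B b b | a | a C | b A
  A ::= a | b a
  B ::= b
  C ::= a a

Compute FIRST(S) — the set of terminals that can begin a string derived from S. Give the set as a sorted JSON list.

FIRST iteration:
round 1:
  A via A→a: +{a}
  A via A→b a: +{b}
  B via B→b: +{b}
  C via C→a a: +{a}
  S via S→B b b: +{b}
  S via S→a: +{a}
  S: {a,b}  A: {a,b}  B: {b}  C: {a}
round 2: — fixpoint
  S: {a,b}  A: {a,b}  B: {b}  C: {a}

FIRST(S) = ["a", "b"]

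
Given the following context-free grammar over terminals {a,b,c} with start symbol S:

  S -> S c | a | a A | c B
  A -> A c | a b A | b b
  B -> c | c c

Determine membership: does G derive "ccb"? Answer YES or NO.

Convert to CNF:
  S -> S T0 | T0 B | T1 A | a
  A -> A T0 | T1 X3 | T2 T2
  B -> T0 T0 | c
  T0 -> c
  T1 -> a
  T2 -> b
  X3 -> T2 A

Fill CYK table bottom-up:
  T[0,0] 'c' = {B,T0}  orig:{B}
  T[1,1] 'c' = {B,T0}  orig:{B}
  T[2,2] 'b' = {T2}  orig:{}
  T[0,1] 'cc' = {B,S}
  T[1,2] 'cb' = ∅
  T[0,2] 'ccb' = ∅

S ∉ T[0,2] ⇒ NO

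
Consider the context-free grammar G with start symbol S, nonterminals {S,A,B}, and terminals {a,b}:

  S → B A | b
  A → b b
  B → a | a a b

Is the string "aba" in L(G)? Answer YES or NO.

CNF form of G:
  S -> B A | b
  A -> T0 T0
  B -> T1 X2 | a
  T0 -> b
  T1 -> a
  X2 -> T1 T0

CYK table (by increasing span):
  [0..0]={B,T1}  "a"  orig:{B}
  [1..1]={S,T0}  "b"  orig:{S}
  [2..2]={B,T1}  "a"  orig:{B}
  [0..1]={X2}  "ab"  orig:{}
  [1..2]=∅  "ba"
  [0..2]=∅  "aba"

S ∉ T[0,2] ⇒ NO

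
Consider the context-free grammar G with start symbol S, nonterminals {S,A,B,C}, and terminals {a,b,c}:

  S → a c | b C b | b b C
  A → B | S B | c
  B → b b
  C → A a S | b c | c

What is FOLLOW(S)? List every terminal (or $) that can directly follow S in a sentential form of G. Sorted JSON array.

Compute FIRST by fixpoint:
pass 1:
  A via A→c: +{c}
  B via B→b b: +{b}
  C via C→A a S: +{c}
  C via C→b c: +{b}
  S via S→a c: +{a}
  S via S→b C b: +{b}
  S: {a,b}  A: {c}  B: {b}  C: {b,c}
pass 2:
  A via A→B: +{b}
  A via A→S B: +{a}
  C via C→A a S: +{a}
  S: {a,b}  A: {a,b,c}  B: {b}  C: {a,b,c}
pass 3: (no change)
  S: {a,b}  A: {a,b,c}  B: {b}  C: {a,b,c}

FOLLOW sets:
FOLLOW(S) := {$}
iter 1:
  A→S B: FOLLOW(S) ⊇ FIRST(B) = {b}; new: +{b}
  C→A a S: FOLLOW(A) ⊇ FIRST(a) = {a}; new: +{a}
  S→b C b: FOLLOW(C) ⊇ FIRST(b) = {b}; new: +{b}
  S→b b C: FOLLOW(C) ⊇ FOLLOW(S) ⊇ {$,b}; new: +{$}
  FOLLOW(S)={$,b}  FOLLOW(A)={a}  FOLLOW(B)={}  FOLLOW(C)={$,b}
iter 2:
  A→B: FOLLOW(B) ⊇ FOLLOW(A) ⊇ {a}; new: +{a}
  FOLLOW(S)={$,b}  FOLLOW(A)={a}  FOLLOW(B)={a}  FOLLOW(C)={$,b}
iter 3: — fixpoint
  FOLLOW(S)={$,b}  FOLLOW(A)={a}  FOLLOW(B)={a}  FOLLOW(C)={$,b}

FOLLOW(S) = ["$", "b"]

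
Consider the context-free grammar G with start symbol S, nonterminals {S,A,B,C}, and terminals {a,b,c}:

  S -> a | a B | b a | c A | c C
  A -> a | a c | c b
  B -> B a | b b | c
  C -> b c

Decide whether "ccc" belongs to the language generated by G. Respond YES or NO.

CNF form of G:
  S -> T0 B | T1 A | T1 C | T2 T0 | a
  A -> T0 T1 | T1 T2 | a
  B -> B T0 | T2 T2 | c
  C -> T2 T1
  T0 -> a
  T1 -> c
  T2 -> b

CYK table (by increasing span):
  T[0,0] 'c' = {B,T1}  orig:{B}
  T[1,1] 'c' = {B,T1}  orig:{B}
  T[2,2] 'c' = {B,T1}  orig:{B}
  T[0,1] 'cc' = ∅
  T[1,2] 'cc' = ∅
  T[0,2] 'ccc' = ∅

S ∉ T[0,2] ⇒ NO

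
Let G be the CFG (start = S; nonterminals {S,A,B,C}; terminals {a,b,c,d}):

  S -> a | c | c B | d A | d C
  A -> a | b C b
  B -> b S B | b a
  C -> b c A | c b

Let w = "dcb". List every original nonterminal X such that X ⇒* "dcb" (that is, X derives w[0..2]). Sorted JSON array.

Convert to CNF:
  S -> T2 B | T3 A | T3 C | a | c
  A -> T0 X4 | a
  B -> T0 T1 | T0 X5
  C -> T0 X6 | T2 T0
  T0 -> b
  T1 -> a
  T2 -> c
  T3 -> d
  X4 -> C T0
  X5 -> S B
  X6 -> T2 A

Fill CYK table bottom-up (cells [i..j] with 0 ≤ i ≤ j ≤ 2 only):
  [0..0]={T3}  "d"  orig:{}
  [1..1]={S,T2}  "c"  orig:{S}
  [2..2]={T0}  "b"  orig:{}
  [0..1]=∅  "dc"
  [1..2]={C}  "cb"
  [0..2]={S}  "dcb"

Original NTs in T[0,2] deriving "dcb": ["S"]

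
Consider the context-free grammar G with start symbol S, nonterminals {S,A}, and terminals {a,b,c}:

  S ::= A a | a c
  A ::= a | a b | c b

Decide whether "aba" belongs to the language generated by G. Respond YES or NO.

CNF form of G:
  S -> A T0 | T0 T2
  A -> T0 T1 | T2 T1 | a
  T0 -> a
  T1 -> b
  T2 -> c

CYK table (by increasing span):
  [0..0]={A,T0}  "a"  orig:{A}
  [1..1]={T1}  "b"  orig:{}
  [2..2]={A,T0}  "a"  orig:{A}
  [0..1]={A}  "ab"
  [1..2]=∅  "ba"
  [0..2]={S}  "aba"

S ∈ T[0,2] ⇒ YES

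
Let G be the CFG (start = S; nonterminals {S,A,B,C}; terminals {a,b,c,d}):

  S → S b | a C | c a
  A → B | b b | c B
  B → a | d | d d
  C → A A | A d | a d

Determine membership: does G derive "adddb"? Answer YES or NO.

Convert to CNF:
  S -> S T0 | T1 T3 | T3 C
  A -> T0 T0 | T1 B | T2 T2 | a | d
  B -> T2 T2 | a | d
  C -> A A | A T2 | T3 T2
  T0 -> b
  T1 -> c
  T2 -> d
  T3 -> a

Fill CYK table bottom-up:
  cell(0,0) a: {A,B,T3}  orig:{A,B}
  cell(1,1) d: {A,B,T2}  orig:{A,B}
  cell(2,2) d: {A,B,T2}  orig:{A,B}
  cell(3,3) d: {A,B,T2}  orig:{A,B}
  cell(4,4) b: {T0}  orig:{}
  cell(0,1) ad: {C}
  cell(1,2) dd: {A,B,C}
  cell(2,3) dd: {A,B,C}
  cell(3,4) db: ∅
  cell(0,2) add: {C,S}
  cell(1,3) ddd: {C}
  cell(2,4) ddb: ∅
  cell(0,3) addd: {S}
  cell(1,4) dddb: ∅
  cell(0,4) adddb: {S}

S ∈ T[0,4] ⇒ YES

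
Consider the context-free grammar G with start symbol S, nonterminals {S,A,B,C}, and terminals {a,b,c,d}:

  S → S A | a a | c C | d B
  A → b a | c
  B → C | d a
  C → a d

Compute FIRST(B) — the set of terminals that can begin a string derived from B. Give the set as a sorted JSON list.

FIRST iteration:
iter 1:
  A via A→b a: +{b}
  A via A→c: +{c}
  B via B→d a: +{d}
  C via C→a d: +{a}
  S via S→a a: +{a}
  S via S→c C: +{c}
  S via S→d B: +{d}
  FIRST[S]={a,c,d}  FIRST[A]={b,c}  FIRST[B]={d}  FIRST[C]={a}
iter 2:
  B via B→C: +{a}
  FIRST[S]={a,c,d}  FIRST[A]={b,c}  FIRST[B]={a,d}  FIRST[C]={a}
iter 3: — fixpoint
  FIRST[S]={a,c,d}  FIRST[A]={b,c}  FIRST[B]={a,d}  FIRST[C]={a}

FIRST(B) = ["a", "d"]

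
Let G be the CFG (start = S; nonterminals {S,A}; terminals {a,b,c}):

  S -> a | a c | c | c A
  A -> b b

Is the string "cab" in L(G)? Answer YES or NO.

Convert to CNF:
  S -> T1 T2 | T2 A | a | c
  A -> T0 T0
  T0 -> b
  T1 -> a
  T2 -> c

CYK table (by increasing span):
  [0..0]={S,T2}  "c"  orig:{S}
  [1..1]={S,T1}  "a"  orig:{S}
  [2..2]={T0}  "b"  orig:{}
  [0..1]=∅  "ca"
  [1..2]=∅  "ab"
  [0..2]=∅  "cab"

S ∉ T[0,2] ⇒ NO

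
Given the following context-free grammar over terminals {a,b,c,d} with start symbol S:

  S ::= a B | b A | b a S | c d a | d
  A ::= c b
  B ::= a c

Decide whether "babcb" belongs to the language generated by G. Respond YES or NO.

CNF form of G:
  S -> T0 X5 | T1 A | T1 X4 | T2 B | d
  A -> T0 T1
  B -> T2 T0
  T0 -> c
  T1 -> b
  T2 -> a
  T3 -> d
  X4 -> T2 S
  X5 -> T3 T2

Fill CYK table bottom-up:
  cell(0,0) b: {T1}  orig:{}
  cell(1,1) a: {T2}  orig:{}
  cell(2,2) b: {T1}  orig:{}
  cell(3,3) c: {T0}  orig:{}
  cell(4,4) b: {T1}  orig:{}
  cell(0,1) ba: ∅
  cell(1,2) ab: ∅
  cell(2,3) bc: ∅
  cell(3,4) cb: {A}
  cell(0,2) bab: ∅
  cell(1,3) abc: ∅
  cell(2,4) bcb: {S}
  cell(0,3) babc: ∅
  cell(1,4) abcb: {X4}  orig:{}
  cell(0,4) babcb: {S}

S ∈ T[0,4] ⇒ YES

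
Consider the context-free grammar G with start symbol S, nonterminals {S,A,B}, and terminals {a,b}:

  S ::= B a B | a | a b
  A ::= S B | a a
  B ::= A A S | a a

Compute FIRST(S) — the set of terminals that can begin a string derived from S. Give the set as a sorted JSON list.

FIRST iteration:
[1]
  A via A→a a: +{a}
  B via B→A A S: +{a}
  S via S→B a B: +{a}
  S: {a}  A: {a}  B: {a}
[2] (stable)
  S: {a}  A: {a}  B: {a}

FIRST(S) = ["a"]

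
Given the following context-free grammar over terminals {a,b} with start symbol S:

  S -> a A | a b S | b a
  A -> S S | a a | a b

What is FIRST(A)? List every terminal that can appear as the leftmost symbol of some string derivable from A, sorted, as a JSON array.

Compute FIRST by fixpoint:
round 1:
  A via A→a a: +{a}
  S via S→a A: +{a}
  S via S→b a: +{b}
  FIRST(S)={a,b}  FIRST(A)={a}
round 2:
  A via A→S S: +{b}
  FIRST(S)={a,b}  FIRST(A)={a,b}
round 3: done
  FIRST(S)={a,b}  FIRST(A)={a,b}

FIRST(A) = ["a", "b"]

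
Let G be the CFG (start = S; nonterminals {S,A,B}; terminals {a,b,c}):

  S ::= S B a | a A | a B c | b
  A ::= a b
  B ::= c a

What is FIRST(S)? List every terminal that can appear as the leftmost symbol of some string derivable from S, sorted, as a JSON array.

FIRST sets, iterate to fixpoint:
[1]
  A via A→a b: +{a}
  B via B→c a: +{c}
  S via S→a A: +{a}
  S via S→b: +{b}
  FIRST[S]={a,b}  FIRST[A]={a}  FIRST[B]={c}
[2] — fixpoint
  FIRST[S]={a,b}  FIRST[A]={a}  FIRST[B]={c}

FIRST(S) = ["a", "b"]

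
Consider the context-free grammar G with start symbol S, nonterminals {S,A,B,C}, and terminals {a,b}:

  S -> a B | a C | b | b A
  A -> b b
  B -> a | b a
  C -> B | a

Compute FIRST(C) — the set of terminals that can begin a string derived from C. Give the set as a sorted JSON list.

Compute FIRST by fixpoint:
round 1:
  A via A→b b: +{b}
  B via B→a: +{a}
  B via B→b a: +{b}
  C via C→B: +{a,b}
  S via S→a B: +{a}
  S via S→b: +{b}
  FIRST(S)={a,b}  FIRST(A)={b}  FIRST(B)={a,b}  FIRST(C)={a,b}
round 2: — fixpoint
  FIRST(S)={a,b}  FIRST(A)={b}  FIRST(B)={a,b}  FIRST(C)={a,b}

FIRST(C) = ["a", "b"]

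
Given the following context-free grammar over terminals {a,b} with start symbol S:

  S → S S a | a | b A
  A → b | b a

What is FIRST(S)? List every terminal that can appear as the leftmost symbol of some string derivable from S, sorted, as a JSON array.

FIRST sets, iterate to fixpoint:
round 1:
  A via A→b: +{b}
  S via S→a: +{a}
  S via S→b A: +{b}
  S: {a,b}  A: {b}
round 2: — fixpoint
  S: {a,b}  A: {b}

FIRST(S) = ["a", "b"]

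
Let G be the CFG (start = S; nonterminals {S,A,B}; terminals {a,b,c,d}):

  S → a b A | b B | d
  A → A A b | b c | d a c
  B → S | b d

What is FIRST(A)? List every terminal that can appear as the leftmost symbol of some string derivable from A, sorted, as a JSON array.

FIRST sets, iterate to fixpoint:
iter 1:
  A via A→b c: +{b}
  A via A→d a c: +{d}
  B via B→b d: +{b}
  S via S→a b A: +{a}
  S via S→b B: +{b}
  S via S→d: +{d}
  S: {a,b,d}  A: {b,d}  B: {b}
iter 2:
  B via B→S: +{a,d}
  S: {a,b,d}  A: {b,d}  B: {a,b,d}
iter 3: (stable)
  S: {a,b,d}  A: {b,d}  B: {a,b,d}

FIRST(A) = ["b", "d"]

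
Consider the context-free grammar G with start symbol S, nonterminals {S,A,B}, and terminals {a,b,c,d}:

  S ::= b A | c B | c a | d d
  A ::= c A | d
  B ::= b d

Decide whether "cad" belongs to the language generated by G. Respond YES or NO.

Convert to CNF:
  S -> T0 B | T0 T3 | T1 A | T2 T2
  A -> T0 A | d
  B -> T1 T2
  T0 -> c
  T1 -> b
  T2 -> d
  T3 -> a

CYK fill:
  T[0,0] 'c' = {T0}  orig:{}
  T[1,1] 'a' = {T3}  orig:{}
  T[2,2] 'd' = {A,T2}  orig:{A}
  T[0,1] 'ca' = {S}
  T[1,2] 'ad' = ∅
  T[0,2] 'cad' = ∅

S ∉ T[0,2] ⇒ NO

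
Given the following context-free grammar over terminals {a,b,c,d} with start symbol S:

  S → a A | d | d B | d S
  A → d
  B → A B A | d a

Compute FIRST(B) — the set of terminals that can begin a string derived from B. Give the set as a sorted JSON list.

FIRST iteration:
iter 1:
  A via A→d: +{d}
  B via B→A B A: +{d}
  S via S→a A: +{a}
  S via S→d: +{d}
  FIRST(S)={a,d}  FIRST(A)={d}  FIRST(B)={d}
iter 2: (no change)
  FIRST(S)={a,d}  FIRST(A)={d}  FIRST(B)={d}

FIRST(B) = ["d"]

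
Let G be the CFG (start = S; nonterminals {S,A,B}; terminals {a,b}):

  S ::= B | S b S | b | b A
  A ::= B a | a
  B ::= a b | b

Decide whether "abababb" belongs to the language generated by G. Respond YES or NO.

CNF form of G:
  S -> S X2 | T0 T1 | T1 A | b
  A -> B T0 | a
  B -> T0 T1 | b
  T0 -> a
  T1 -> b
  X2 -> T1 S

Fill CYK table bottom-up:
  cell(0,0) a: {A,T0}  orig:{A}
  cell(1,1) b: {B,S,T1}  orig:{B,S}
  cell(2,2) a: {A,T0}  orig:{A}
  cell(3,3) b: {B,S,T1}  orig:{B,S}
  cell(4,4) a: {A,T0}  orig:{A}
  cell(5,5) b: {B,S,T1}  orig:{B,S}
  cell(6,6) b: {B,S,T1}  orig:{B,S}
  cell(0,1) ab: {B,S}
  cell(1,2) ba: {A,S}
  cell(2,3) ab: {B,S}
  cell(3,4) ba: {A,S}
  cell(4,5) ab: {B,S}
  cell(5,6) bb: {X2}  orig:{}
  cell(0,2) aba: {A}
  cell(1,3) bab: {X2}  orig:{}
  cell(2,4) aba: {A}
  cell(3,5) bab: {X2}  orig:{}
  cell(4,6) abb: ∅
  cell(0,3) abab: ∅
  cell(1,4) baba: {S}
  cell(2,5) abab: ∅
  cell(3,6) babb: {S}
  cell(0,4) ababa: ∅
  cell(1,5) babab: {S}
  cell(2,6) ababb: ∅
  cell(0,5) ababab: ∅
  cell(1,6) bababb: {S}
  cell(0,6) abababb: ∅

S ∉ T[0,6] ⇒ NO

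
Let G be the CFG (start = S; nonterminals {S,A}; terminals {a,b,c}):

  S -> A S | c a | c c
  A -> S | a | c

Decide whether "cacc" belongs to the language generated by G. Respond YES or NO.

CNF form of G:
  S -> A S | T0 T0 | T0 T1
  A -> A S | T0 T0 | T0 T1 | a | c
  T0 -> c
  T1 -> a

CYK fill:
  [0..0]={A,T0}  "c"  orig:{A}
  [1..1]={A,T1}  "a"  orig:{A}
  [2..2]={A,T0}  "c"  orig:{A}
  [3..3]={A,T0}  "c"  orig:{A}
  [0..1]={A,S}  "ca"
  [1..2]=∅  "ac"
  [2..3]={A,S}  "cc"
  [0..2]=∅  "cac"
  [1..3]={A,S}  "acc"
  [0..3]={A,S}  "cacc"

S ∈ T[0,3] ⇒ YES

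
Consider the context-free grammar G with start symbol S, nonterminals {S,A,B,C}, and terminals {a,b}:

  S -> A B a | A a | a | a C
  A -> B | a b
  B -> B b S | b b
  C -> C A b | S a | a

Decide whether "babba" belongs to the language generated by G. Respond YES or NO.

Convert to CNF:
  S -> A T1 | A X5 | T1 C | a
  A -> B X2 | T0 T0 | T1 T0
  B -> B X3 | T0 T0
  C -> C X4 | S T1 | a
  T0 -> b
  T1 -> a
  X2 -> T0 S
  X3 -> T0 S
  X4 -> A T0
  X5 -> B T1

CYK fill:
  [0..0]={T0}  "b"  orig:{}
  [1..1]={C,S,T1}  "a"  orig:{C,S}
  [2..2]={T0}  "b"  orig:{}
  [3..3]={T0}  "b"  orig:{}
  [4..4]={C,S,T1}  "a"  orig:{C,S}
  [0..1]={X2,X3}  "ba"  orig:{}
  [1..2]={A}  "ab"
  [2..3]={A,B}  "bb"
  [3..4]={X2,X3}  "ba"  orig:{}
  [0..2]=∅  "bab"
  [1..3]={X4}  "abb"  orig:{}
  [2..4]={S,X5}  "bba"  orig:{S}
  [0..3]=∅  "babb"
  [1..4]=∅  "abba"
  [0..4]=∅  "babba"

S ∉ T[0,4] ⇒ NO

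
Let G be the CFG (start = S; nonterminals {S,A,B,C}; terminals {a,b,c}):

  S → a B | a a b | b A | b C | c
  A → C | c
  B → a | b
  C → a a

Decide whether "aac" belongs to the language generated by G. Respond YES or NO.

CNF form of G:
  S -> T0 B | T0 X2 | T1 A | T1 C | c
  A -> T0 T0 | c
  B -> a | b
  C -> T0 T0
  T0 -> a
  T1 -> b
  X2 -> T0 T1

CYK fill:
  cell(0,0) a: {B,T0}  orig:{B}
  cell(1,1) a: {B,T0}  orig:{B}
  cell(2,2) c: {A,S}
  cell(0,1) aa: {A,C,S}
  cell(1,2) ac: ∅
  cell(0,2) aac: ∅

S ∉ T[0,2] ⇒ NO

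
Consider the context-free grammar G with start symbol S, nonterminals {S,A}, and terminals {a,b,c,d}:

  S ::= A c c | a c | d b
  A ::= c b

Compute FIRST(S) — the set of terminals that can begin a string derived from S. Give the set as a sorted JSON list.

FIRST sets, iterate to fixpoint:
[1]
  A via A→c b: +{c}
  S via S→A c c: +{c}
  S via S→a c: +{a}
  S via S→d b: +{d}
  S: {a,c,d}  A: {c}
[2] (no change)
  S: {a,c,d}  A: {c}

FIRST(S) = ["a", "c", "d"]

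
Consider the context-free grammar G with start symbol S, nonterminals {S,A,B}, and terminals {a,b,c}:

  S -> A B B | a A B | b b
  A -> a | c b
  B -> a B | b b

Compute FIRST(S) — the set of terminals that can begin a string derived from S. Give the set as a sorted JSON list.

FIRST iteration:
pass 1:
  A via A→a: +{a}
  A via A→c b: +{c}
  B via B→a B: +{a}
  B via B→b b: +{b}
  S via S→A B B: +{a,c}
  S via S→b b: +{b}
  FIRST(S)={a,b,c}  FIRST(A)={a,c}  FIRST(B)={a,b}
pass 2: — fixpoint
  FIRST(S)={a,b,c}  FIRST(A)={a,c}  FIRST(B)={a,b}

FIRST(S) = ["a", "b", "c"]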